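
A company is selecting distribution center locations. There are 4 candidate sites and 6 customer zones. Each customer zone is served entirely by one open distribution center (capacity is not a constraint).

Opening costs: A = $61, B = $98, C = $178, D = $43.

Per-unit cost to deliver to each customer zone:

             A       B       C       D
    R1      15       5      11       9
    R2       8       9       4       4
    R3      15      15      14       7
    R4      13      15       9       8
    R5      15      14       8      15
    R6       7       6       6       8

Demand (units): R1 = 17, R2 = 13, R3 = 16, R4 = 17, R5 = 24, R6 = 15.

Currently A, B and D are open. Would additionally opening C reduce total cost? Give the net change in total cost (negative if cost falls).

No — net change +34 (cost rises by 34).

Current service cost with {A, B, D}: 811.
Adding C: each customer zone re-picks its cheapest; new service cost 667, saving 144.
Extra fixed cost: 178. Net change = 178 − 144 = 34.
(Totals: 1013 → 1047.)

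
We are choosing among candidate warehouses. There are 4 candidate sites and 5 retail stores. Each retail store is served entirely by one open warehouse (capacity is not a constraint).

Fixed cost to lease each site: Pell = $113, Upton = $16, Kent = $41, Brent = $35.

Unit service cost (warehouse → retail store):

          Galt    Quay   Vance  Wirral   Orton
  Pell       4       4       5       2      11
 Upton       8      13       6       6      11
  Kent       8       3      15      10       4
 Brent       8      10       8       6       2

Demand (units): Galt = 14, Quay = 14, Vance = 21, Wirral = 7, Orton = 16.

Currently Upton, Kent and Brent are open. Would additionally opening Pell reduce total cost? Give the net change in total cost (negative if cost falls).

Current service cost with {Upton, Kent, Brent}: 354.
Adding Pell: each retail store re-picks its cheapest; new service cost 249, saving 105.
Extra fixed cost: 113. Net change = 113 − 105 = 8.
(Totals: 446 → 454.)

No — net change +8 (cost rises by 8).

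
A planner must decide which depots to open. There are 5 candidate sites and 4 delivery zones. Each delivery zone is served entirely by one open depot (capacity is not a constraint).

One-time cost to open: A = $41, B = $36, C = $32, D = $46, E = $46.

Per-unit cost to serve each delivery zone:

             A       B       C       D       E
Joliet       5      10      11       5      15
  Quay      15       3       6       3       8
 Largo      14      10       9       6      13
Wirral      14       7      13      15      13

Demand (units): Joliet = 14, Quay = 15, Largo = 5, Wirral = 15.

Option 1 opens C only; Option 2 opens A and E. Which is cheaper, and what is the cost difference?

Option 1: {C}: Joliet→C 11·14=154, Quay→C 6·15=90, Largo→C 9·5=45, Wirral→C 13·15=195. Service 484; fixed 32; total 516.
Option 2: {A, E}: Joliet→A 5·14=70, Quay→E 8·15=120, Largo→E 13·5=65, Wirral→E 13·15=195. Service 450; fixed 87; total 537.
Difference: |516 − 537| = 21.

Option 1 is cheaper by 21.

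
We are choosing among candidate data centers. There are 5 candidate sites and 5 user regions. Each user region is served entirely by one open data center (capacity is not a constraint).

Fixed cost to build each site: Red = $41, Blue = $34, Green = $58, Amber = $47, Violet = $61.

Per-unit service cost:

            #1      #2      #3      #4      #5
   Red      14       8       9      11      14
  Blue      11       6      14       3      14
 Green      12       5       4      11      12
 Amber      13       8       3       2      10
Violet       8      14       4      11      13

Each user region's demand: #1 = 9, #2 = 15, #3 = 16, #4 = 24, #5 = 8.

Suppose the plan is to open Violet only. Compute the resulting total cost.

Total cost: 775

Each user region is assigned to its cheapest site among the open ones.
{Violet}: #1→Violet 8·9=72, #2→Violet 14·15=210, #3→Violet 4·16=64, #4→Violet 11·24=264, #5→Violet 13·8=104. Service 714; fixed 61; total 775.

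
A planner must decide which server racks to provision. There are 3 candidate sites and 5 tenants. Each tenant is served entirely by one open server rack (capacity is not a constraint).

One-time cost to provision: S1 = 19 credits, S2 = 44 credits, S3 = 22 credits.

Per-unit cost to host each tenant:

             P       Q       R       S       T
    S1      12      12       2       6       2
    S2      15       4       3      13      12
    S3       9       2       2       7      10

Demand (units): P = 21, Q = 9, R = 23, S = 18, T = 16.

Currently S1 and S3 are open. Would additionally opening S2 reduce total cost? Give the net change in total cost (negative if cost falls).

Current service cost with {S1, S3}: 393.
Adding S2: each tenant re-picks its cheapest; new service cost 393, saving 0.
Extra fixed cost: 44. Net change = 44 − 0 = 44.
(Totals: 434 → 478.)

No — net change +44 (cost rises by 44).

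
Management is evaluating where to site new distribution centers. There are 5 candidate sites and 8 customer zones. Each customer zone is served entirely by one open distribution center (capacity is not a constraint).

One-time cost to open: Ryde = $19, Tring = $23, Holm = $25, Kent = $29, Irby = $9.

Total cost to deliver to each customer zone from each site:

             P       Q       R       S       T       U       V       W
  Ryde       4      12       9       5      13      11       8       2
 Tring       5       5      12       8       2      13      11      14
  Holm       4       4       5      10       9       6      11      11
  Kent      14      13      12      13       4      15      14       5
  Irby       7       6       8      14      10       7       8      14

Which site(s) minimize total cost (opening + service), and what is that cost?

Open Ryde and Irby; minimum total cost 78.

For any fixed open set, each customer zone goes to its cheapest open site; total = fixed + service.
{Ryde, Irby}: P→Ryde 4, Q→Irby 6, R→Irby 8, S→Ryde 5, T→Irby 10, U→Irby 7, V→Ryde 8, W→Ryde 2. Service 50; fixed 28; total 78.
{Ryde}: service 64 + fixed 19 = 83
{Irby}: service 74 + fixed 9 = 83
{Ryde, Tring, Holm, Kent, Irby}: service 36 + fixed 105 = 141
No other subset beats 78.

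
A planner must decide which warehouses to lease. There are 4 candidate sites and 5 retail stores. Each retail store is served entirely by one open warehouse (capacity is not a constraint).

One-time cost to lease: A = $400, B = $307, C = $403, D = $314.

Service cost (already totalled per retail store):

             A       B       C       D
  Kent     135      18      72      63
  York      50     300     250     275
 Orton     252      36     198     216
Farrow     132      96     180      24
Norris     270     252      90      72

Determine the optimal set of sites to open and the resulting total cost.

Open D only; minimum total cost 964.

For any fixed open set, each retail store goes to its cheapest open site; total = fixed + service.
{D}: Kent→D 63, York→D 275, Orton→D 216, Farrow→D 24, Norris→D 72. Service 650; fixed 314; total 964.
{B}: Kent→B 18, York→B 300, Orton→B 36, Farrow→B 96, Norris→B 252. Service 702; fixed 307; total 1009.
{B, D}: service 425 + fixed 621 = 1046
{A, B, C, D}: Kent→B 18, York→A 50, Orton→B 36, Farrow→D 24, Norris→D 72. Service 200; fixed 1424; total 1624.
No other subset beats 964.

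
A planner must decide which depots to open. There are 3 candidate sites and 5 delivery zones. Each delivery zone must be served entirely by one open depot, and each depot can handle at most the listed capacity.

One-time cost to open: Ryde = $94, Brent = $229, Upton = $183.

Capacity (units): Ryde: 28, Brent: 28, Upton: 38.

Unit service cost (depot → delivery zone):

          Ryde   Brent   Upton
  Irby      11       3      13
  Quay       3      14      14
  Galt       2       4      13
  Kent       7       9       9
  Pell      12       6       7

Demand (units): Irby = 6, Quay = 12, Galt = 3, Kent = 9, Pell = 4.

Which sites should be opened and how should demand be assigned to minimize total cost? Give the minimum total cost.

Minimum total cost: 470

Open {Ryde, Brent}: Irby→Brent 3·6=18, Quay→Ryde 3·12=36, Galt→Ryde 2·3=6, Kent→Ryde 7·9=63, Pell→Brent 6·4=24.
Loads: Ryde carries 24/28, Brent carries 10/28. Service 147; fixed 323; total 470.
Next best feasible plan costs 476.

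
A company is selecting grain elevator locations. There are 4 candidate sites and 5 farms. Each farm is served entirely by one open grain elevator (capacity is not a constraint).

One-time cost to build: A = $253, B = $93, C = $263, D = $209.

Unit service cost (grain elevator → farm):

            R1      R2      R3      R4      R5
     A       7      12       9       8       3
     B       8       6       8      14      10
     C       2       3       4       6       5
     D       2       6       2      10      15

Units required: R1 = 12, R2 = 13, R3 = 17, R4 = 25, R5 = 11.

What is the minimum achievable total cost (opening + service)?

Minimum total cost: 599

For any fixed open set, each farm goes to its cheapest open site; total = fixed + service.
{C}: R1→C 2·12=24, R2→C 3·13=39, R3→C 4·17=68, R4→C 6·25=150, R5→C 5·11=55. Service 336; fixed 263; total 599.
{B, C}: service 336 + fixed 356 = 692
{D}: service 551 + fixed 209 = 760
{A, B, C, D}: service 280 + fixed 818 = 1098
(All 15 nonempty subsets were checked; C only is lowest.)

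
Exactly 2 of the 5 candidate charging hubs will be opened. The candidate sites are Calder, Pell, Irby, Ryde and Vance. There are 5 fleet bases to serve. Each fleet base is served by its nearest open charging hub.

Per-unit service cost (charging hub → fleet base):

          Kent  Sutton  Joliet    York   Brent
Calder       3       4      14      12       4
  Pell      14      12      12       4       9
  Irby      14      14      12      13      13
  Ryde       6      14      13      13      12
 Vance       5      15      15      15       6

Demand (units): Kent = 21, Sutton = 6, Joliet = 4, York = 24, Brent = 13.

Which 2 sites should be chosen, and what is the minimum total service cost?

Choose Calder and Pell; total service cost 283.

With exactly 2 open, each fleet base uses its cheapest among the chosen.
{Calder, Pell}: Kent→Calder 3·21=63, Sutton→Calder 4·6=24, Joliet→Pell 12·4=48, York→Pell 4·24=96, Brent→Calder 4·13=52. Service cost 283.
{Pell, Vance}: service cost 399
{Pell, Ryde}: service cost 459
Among all 10 size-2 choices, {Calder, Pell} is lowest.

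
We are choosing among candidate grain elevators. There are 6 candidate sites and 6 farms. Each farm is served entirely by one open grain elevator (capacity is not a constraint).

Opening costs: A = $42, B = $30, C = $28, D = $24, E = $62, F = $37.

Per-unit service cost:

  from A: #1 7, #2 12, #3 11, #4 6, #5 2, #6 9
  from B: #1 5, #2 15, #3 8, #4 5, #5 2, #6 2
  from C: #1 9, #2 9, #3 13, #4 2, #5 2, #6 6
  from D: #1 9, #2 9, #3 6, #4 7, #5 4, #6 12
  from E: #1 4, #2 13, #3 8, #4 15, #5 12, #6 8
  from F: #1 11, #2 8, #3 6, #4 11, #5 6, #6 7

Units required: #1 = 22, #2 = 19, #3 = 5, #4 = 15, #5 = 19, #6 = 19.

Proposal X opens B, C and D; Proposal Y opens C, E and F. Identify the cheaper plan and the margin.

Proposal X is cheaper by 80.

Proposal X: {B, C, D}: #1→B 5·22=110, #2→C 9·19=171, #3→D 6·5=30, #4→C 2·15=30, #5→B 2·19=38, #6→B 2·19=38. Service 417; fixed 82; total 499.
Proposal Y: {C, E, F}: #1→E 4·22=88, #2→F 8·19=152, #3→F 6·5=30, #4→C 2·15=30, #5→C 2·19=38, #6→C 6·19=114. Service 452; fixed 127; total 579.
Difference: |499 − 579| = 80.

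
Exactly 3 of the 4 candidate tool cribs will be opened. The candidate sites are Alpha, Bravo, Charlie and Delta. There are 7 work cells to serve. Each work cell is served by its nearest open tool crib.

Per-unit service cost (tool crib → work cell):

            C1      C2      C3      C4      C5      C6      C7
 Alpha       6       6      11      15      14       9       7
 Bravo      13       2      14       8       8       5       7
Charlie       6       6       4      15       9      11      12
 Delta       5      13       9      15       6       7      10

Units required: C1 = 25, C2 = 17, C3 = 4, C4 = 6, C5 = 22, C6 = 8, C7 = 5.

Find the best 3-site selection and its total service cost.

Choose Bravo, Charlie and Delta; total service cost 430.

With exactly 3 open, each work cell uses its cheapest among the chosen.
{Bravo, Charlie, Delta}: C1→Delta 5·25=125, C2→Bravo 2·17=34, C3→Charlie 4·4=16, C4→Bravo 8·6=48, C5→Delta 6·22=132, C6→Bravo 5·8=40, C7→Bravo 7·5=35. Service cost 430.
{Alpha, Bravo, Delta}: service cost 450
{Alpha, Bravo, Charlie}: service cost 499
Among all 4 size-3 choices, {Bravo, Charlie, Delta} is lowest.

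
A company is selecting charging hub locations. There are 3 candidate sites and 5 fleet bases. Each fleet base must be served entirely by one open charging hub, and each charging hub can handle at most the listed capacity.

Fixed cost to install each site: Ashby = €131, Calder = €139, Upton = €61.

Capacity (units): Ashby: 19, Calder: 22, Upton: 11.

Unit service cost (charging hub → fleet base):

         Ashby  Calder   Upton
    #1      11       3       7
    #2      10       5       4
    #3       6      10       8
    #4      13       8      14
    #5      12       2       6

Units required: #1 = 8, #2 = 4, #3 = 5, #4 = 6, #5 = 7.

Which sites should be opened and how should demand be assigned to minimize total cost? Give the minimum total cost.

Minimum total cost: 342

Open {Calder, Upton}: #1→Calder 3·8=24, #2→Upton 4·4=16, #3→Upton 8·5=40, #4→Calder 8·6=48, #5→Calder 2·7=14.
Loads: Calder carries 21/22, Upton carries 9/11. Service 142; fixed 200; total 342.
Next best feasible plan costs 380.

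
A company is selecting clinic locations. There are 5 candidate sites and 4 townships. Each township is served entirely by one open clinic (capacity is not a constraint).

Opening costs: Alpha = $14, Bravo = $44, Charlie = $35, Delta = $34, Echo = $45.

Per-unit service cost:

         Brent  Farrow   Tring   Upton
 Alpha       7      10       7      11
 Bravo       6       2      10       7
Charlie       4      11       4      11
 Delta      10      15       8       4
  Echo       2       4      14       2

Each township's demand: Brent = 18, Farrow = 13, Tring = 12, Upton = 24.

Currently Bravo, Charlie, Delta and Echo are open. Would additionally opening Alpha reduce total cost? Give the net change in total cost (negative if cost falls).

Current service cost with {Bravo, Charlie, Delta, Echo}: 158.
Adding Alpha: each township re-picks its cheapest; new service cost 158, saving 0.
Extra fixed cost: 14. Net change = 14 − 0 = 14.
(Totals: 316 → 330.)

No — net change +14 (cost rises by 14).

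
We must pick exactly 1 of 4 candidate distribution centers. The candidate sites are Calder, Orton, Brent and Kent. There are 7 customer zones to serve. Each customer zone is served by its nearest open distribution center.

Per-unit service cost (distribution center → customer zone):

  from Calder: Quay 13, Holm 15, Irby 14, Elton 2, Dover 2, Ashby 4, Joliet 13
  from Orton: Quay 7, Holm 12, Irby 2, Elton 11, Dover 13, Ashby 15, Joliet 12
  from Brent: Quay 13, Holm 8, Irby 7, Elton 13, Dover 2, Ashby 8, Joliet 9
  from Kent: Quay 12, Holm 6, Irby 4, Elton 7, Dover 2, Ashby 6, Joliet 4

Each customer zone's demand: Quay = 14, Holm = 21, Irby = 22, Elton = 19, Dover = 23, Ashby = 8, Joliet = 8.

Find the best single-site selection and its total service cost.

With exactly 1 open, each customer zone uses its cheapest among the chosen.
{Kent}: Quay→Kent 12·14=168, Holm→Kent 6·21=126, Irby→Kent 4·22=88, Elton→Kent 7·19=133, Dover→Kent 2·23=46, Ashby→Kent 6·8=48, Joliet→Kent 4·8=32. Service cost 641.
{Brent}: service cost 933
{Calder}: service cost 1025
Among all 4 size-1 choices, {Kent} is lowest.

Choose Kent only; total service cost 641.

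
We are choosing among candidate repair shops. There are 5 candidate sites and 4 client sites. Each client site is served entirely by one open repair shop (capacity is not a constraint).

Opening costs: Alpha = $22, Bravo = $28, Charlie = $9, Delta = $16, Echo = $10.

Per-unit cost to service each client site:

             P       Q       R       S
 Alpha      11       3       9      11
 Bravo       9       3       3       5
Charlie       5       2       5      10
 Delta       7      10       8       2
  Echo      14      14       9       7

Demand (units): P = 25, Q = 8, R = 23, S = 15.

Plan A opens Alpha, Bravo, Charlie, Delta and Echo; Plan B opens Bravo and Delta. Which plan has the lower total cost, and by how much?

Plan A: {Alpha, Bravo, Charlie, Delta, Echo}: P→Charlie 5·25=125, Q→Charlie 2·8=16, R→Bravo 3·23=69, S→Delta 2·15=30. Service 240; fixed 85; total 325.
Plan B: {Bravo, Delta}: P→Delta 7·25=175, Q→Bravo 3·8=24, R→Bravo 3·23=69, S→Delta 2·15=30. Service 298; fixed 44; total 342.
Difference: |325 − 342| = 17.

Plan A is cheaper by 17.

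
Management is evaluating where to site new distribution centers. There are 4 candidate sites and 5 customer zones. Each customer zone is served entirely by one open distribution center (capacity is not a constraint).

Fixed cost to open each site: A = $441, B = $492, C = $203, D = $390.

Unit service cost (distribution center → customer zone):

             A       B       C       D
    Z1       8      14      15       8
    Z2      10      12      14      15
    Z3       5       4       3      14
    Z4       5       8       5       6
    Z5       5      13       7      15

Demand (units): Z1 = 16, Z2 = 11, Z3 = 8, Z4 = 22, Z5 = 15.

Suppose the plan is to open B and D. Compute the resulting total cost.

Total cost: 1501

Each customer zone is assigned to its cheapest site among the open ones.
{B, D}: Z1→D 8·16=128, Z2→B 12·11=132, Z3→B 4·8=32, Z4→D 6·22=132, Z5→B 13·15=195. Service 619; fixed 882; total 1501.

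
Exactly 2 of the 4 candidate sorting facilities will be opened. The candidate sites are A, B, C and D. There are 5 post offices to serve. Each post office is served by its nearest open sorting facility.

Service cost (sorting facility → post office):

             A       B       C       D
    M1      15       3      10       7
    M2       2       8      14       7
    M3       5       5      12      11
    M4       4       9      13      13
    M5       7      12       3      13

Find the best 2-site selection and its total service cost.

Choose A and B; total service cost 21.

With exactly 2 open, each post office uses its cheapest among the chosen.
{A, B}: M1→B 3, M2→A 2, M3→A 5, M4→A 4, M5→A 7. Service cost 21.
{A, C}: service cost 24
{A, D}: service cost 25
Among all 6 size-2 choices, {A, B} is lowest.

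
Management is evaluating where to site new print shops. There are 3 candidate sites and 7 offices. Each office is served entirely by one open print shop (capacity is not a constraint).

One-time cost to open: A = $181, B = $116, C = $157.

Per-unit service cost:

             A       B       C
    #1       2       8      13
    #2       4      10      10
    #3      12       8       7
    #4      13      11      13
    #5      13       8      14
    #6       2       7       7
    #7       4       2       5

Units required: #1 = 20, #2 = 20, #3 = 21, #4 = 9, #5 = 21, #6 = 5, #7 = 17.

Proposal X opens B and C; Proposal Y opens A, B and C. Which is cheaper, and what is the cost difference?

Proposal X: {B, C}: #1→B 8·20=160, #2→B 10·20=200, #3→C 7·21=147, #4→B 11·9=99, #5→B 8·21=168, #6→B 7·5=35, #7→B 2·17=34. Service 843; fixed 273; total 1116.
Proposal Y: {A, B, C}: #1→A 2·20=40, #2→A 4·20=80, #3→C 7·21=147, #4→B 11·9=99, #5→B 8·21=168, #6→A 2·5=10, #7→B 2·17=34. Service 578; fixed 454; total 1032.
Difference: |1116 − 1032| = 84.

Proposal Y is cheaper by 84.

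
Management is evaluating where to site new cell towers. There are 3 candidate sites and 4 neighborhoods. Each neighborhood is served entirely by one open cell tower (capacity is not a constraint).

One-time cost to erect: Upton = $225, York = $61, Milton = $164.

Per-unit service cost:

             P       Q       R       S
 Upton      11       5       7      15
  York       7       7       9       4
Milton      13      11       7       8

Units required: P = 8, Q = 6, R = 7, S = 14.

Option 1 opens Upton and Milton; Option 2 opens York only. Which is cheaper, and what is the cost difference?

Option 2 is cheaper by 390.

Option 1: {Upton, Milton}: P→Upton 11·8=88, Q→Upton 5·6=30, R→Upton 7·7=49, S→Milton 8·14=112. Service 279; fixed 389; total 668.
Option 2: {York}: P→York 7·8=56, Q→York 7·6=42, R→York 9·7=63, S→York 4·14=56. Service 217; fixed 61; total 278.
Difference: |668 − 278| = 390.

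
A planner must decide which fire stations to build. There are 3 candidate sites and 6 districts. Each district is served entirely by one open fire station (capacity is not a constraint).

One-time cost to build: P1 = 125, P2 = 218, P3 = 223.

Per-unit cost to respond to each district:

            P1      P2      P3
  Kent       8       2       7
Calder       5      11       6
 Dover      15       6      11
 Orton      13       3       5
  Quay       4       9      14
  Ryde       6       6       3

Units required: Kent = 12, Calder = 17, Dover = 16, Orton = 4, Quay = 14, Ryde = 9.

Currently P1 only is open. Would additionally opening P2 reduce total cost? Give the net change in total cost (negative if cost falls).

Current service cost with {P1}: 583.
Adding P2: each district re-picks its cheapest; new service cost 327, saving 256.
Extra fixed cost: 218. Net change = 218 − 256 = -38.
(Totals: 708 → 670.)

Yes — net change −38 (cost falls by 38).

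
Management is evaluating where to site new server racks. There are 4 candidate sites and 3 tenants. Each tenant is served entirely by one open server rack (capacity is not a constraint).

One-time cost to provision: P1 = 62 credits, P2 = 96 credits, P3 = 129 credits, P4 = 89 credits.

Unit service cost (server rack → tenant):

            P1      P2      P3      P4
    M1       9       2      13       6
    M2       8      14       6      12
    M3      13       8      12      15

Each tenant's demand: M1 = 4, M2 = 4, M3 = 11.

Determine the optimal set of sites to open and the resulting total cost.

Open P2 only; minimum total cost 248.

For any fixed open set, each tenant goes to its cheapest open site; total = fixed + service.
{P2}: M1→P2 2·4=8, M2→P2 14·4=56, M3→P2 8·11=88. Service 152; fixed 96; total 248.
{P1}: service 211 + fixed 62 = 273
{P1, P2}: M1→P2 2·4=8, M2→P1 8·4=32, M3→P2 8·11=88. Service 128; fixed 158; total 286.
{P1, P2, P3, P4}: M1→P2 2·4=8, M2→P3 6·4=24, M3→P2 8·11=88. Service 120; fixed 376; total 496.
No other subset beats 248.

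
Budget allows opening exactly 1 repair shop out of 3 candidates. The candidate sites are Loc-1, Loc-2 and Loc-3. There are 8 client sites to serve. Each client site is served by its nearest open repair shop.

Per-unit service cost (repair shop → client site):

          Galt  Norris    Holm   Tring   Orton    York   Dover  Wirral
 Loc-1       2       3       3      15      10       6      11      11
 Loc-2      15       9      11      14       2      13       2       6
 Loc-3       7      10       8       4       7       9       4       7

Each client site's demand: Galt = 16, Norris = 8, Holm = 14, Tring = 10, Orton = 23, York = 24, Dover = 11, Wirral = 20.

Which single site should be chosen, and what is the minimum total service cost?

Choose Loc-3 only; total service cost 905.

With exactly 1 open, each client site uses its cheapest among the chosen.
{Loc-3}: Galt→Loc-3 7·16=112, Norris→Loc-3 10·8=80, Holm→Loc-3 8·14=112, Tring→Loc-3 4·10=40, Orton→Loc-3 7·23=161, York→Loc-3 9·24=216, Dover→Loc-3 4·11=44, Wirral→Loc-3 7·20=140. Service cost 905.
{Loc-1}: service cost 963
{Loc-2}: service cost 1106
Among all 3 size-1 choices, {Loc-3} is lowest.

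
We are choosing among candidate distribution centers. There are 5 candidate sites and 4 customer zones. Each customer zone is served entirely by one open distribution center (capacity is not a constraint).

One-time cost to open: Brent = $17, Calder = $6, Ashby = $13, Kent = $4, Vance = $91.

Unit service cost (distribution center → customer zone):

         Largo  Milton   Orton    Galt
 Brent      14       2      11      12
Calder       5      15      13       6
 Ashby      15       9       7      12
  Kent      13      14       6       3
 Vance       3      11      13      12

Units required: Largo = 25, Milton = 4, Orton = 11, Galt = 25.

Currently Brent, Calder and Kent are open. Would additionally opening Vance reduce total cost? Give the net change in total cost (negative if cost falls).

Current service cost with {Brent, Calder, Kent}: 274.
Adding Vance: each customer zone re-picks its cheapest; new service cost 224, saving 50.
Extra fixed cost: 91. Net change = 91 − 50 = 41.
(Totals: 301 → 342.)

No — net change +41 (cost rises by 41).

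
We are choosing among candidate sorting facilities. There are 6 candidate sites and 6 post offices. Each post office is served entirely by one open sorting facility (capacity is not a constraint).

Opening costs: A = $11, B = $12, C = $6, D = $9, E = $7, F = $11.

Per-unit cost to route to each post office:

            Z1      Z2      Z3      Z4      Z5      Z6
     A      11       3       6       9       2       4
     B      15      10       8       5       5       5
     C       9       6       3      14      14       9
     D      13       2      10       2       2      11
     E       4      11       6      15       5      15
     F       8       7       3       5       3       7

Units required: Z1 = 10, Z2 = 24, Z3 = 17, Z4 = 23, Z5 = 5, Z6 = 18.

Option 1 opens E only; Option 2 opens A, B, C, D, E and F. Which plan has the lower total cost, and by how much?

Option 1: {E}: Z1→E 4·10=40, Z2→E 11·24=264, Z3→E 6·17=102, Z4→E 15·23=345, Z5→E 5·5=25, Z6→E 15·18=270. Service 1046; fixed 7; total 1053.
Option 2: {A, B, C, D, E, F}: Z1→E 4·10=40, Z2→D 2·24=48, Z3→C 3·17=51, Z4→D 2·23=46, Z5→A 2·5=10, Z6→A 4·18=72. Service 267; fixed 56; total 323.
Difference: |1053 − 323| = 730.

Option 2 is cheaper by 730.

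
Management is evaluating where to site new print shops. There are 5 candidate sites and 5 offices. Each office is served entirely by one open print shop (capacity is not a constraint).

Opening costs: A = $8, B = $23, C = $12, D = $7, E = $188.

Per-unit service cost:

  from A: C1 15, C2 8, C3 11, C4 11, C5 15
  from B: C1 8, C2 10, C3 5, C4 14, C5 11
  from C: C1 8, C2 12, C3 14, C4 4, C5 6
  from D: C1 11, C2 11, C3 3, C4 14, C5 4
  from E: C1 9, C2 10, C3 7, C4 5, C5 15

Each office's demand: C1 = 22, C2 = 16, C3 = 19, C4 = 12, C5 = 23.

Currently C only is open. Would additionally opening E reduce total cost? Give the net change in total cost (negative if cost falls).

No — net change +23 (cost rises by 23).

Current service cost with {C}: 820.
Adding E: each office re-picks its cheapest; new service cost 655, saving 165.
Extra fixed cost: 188. Net change = 188 − 165 = 23.
(Totals: 832 → 855.)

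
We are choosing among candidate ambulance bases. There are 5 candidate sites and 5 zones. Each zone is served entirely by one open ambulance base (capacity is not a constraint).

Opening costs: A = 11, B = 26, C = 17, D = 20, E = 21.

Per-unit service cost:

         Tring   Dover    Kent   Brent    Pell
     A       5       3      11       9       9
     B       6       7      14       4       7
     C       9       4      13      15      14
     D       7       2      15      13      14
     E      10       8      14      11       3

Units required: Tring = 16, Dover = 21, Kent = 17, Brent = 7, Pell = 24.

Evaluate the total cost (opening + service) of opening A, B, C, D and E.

Each zone is assigned to its cheapest site among the open ones.
{A, B, C, D, E}: Tring→A 5·16=80, Dover→D 2·21=42, Kent→A 11·17=187, Brent→B 4·7=28, Pell→E 3·24=72. Service 409; fixed 95; total 504.

Total cost: 504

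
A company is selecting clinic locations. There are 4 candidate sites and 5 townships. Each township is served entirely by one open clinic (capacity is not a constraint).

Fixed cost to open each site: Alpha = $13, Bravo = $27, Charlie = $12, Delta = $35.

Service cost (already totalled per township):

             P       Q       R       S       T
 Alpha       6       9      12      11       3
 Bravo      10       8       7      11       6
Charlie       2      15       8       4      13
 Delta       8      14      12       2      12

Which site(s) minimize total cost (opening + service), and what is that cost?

For any fixed open set, each township goes to its cheapest open site; total = fixed + service.
{Alpha, Charlie}: P→Charlie 2, Q→Alpha 9, R→Charlie 8, S→Charlie 4, T→Alpha 3. Service 26; fixed 25; total 51.
{Alpha}: P→Alpha 6, Q→Alpha 9, R→Alpha 12, S→Alpha 11, T→Alpha 3. Service 41; fixed 13; total 54.
{Charlie}: service 42 + fixed 12 = 54
{Alpha, Bravo, Charlie, Delta}: service 22 + fixed 87 = 109
No other subset beats 51.

Open Alpha and Charlie; minimum total cost 51.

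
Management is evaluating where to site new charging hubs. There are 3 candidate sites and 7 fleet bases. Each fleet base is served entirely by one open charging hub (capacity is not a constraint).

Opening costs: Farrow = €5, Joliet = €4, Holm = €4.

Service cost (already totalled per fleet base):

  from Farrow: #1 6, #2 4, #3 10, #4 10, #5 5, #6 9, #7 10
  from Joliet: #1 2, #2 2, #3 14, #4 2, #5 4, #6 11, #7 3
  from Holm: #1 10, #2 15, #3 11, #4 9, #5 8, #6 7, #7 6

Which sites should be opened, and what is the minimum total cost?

For any fixed open set, each fleet base goes to its cheapest open site; total = fixed + service.
{Joliet, Holm}: #1→Joliet 2, #2→Joliet 2, #3→Holm 11, #4→Joliet 2, #5→Joliet 4, #6→Holm 7, #7→Joliet 3. Service 31; fixed 8; total 39.
{Farrow, Joliet}: #1→Joliet 2, #2→Joliet 2, #3→Farrow 10, #4→Joliet 2, #5→Joliet 4, #6→Farrow 9, #7→Joliet 3. Service 32; fixed 9; total 41.
{Joliet}: service 38 + fixed 4 = 42
{Farrow, Joliet, Holm}: #1→Joliet 2, #2→Joliet 2, #3→Farrow 10, #4→Joliet 2, #5→Joliet 4, #6→Holm 7, #7→Joliet 3. Service 30; fixed 13; total 43.
No other subset beats 39.

Open Joliet and Holm; minimum total cost 39.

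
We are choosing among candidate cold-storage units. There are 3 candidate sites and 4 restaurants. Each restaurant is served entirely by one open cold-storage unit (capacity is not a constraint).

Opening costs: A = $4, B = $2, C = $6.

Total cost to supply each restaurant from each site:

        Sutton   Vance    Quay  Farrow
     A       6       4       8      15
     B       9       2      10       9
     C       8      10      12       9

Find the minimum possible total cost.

For any fixed open set, each restaurant goes to its cheapest open site; total = fixed + service.
{A, B}: Sutton→A 6, Vance→B 2, Quay→A 8, Farrow→B 9. Service 25; fixed 6; total 31.
{B}: service 30 + fixed 2 = 32
{A}: Sutton→A 6, Vance→A 4, Quay→A 8, Farrow→A 15. Service 33; fixed 4; total 37.
{A, B, C}: service 25 + fixed 12 = 37
No other subset beats 31.

Minimum total cost: 31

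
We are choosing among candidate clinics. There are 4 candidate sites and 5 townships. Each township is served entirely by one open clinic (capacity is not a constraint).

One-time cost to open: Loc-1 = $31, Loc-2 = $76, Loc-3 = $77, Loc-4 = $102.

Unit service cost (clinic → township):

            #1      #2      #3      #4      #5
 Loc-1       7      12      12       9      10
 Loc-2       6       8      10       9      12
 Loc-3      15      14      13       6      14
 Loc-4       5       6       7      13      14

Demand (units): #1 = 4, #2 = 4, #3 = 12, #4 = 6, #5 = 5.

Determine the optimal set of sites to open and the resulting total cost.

For any fixed open set, each township goes to its cheapest open site; total = fixed + service.
{Loc-1}: #1→Loc-1 7·4=28, #2→Loc-1 12·4=48, #3→Loc-1 12·12=144, #4→Loc-1 9·6=54, #5→Loc-1 10·5=50. Service 324; fixed 31; total 355.
{Loc-1, Loc-4}: service 232 + fixed 133 = 365
{Loc-2}: service 290 + fixed 76 = 366
{Loc-1, Loc-2, Loc-3, Loc-4}: #1→Loc-4 5·4=20, #2→Loc-4 6·4=24, #3→Loc-4 7·12=84, #4→Loc-3 6·6=36, #5→Loc-1 10·5=50. Service 214; fixed 286; total 500.
No other subset beats 355.

Open Loc-1 only; minimum total cost 355.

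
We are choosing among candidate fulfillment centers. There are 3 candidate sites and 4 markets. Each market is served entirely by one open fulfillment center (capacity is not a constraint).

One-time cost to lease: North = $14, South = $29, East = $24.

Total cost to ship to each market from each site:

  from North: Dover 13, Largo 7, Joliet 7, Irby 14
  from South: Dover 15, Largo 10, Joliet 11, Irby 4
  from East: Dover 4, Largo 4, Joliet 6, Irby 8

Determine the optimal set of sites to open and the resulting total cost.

For any fixed open set, each market goes to its cheapest open site; total = fixed + service.
{East}: Dover→East 4, Largo→East 4, Joliet→East 6, Irby→East 8. Service 22; fixed 24; total 46.
{North}: Dover→North 13, Largo→North 7, Joliet→North 7, Irby→North 14. Service 41; fixed 14; total 55.
{North, East}: Dover→East 4, Largo→East 4, Joliet→East 6, Irby→East 8. Service 22; fixed 38; total 60.
{North, South, East}: Dover→East 4, Largo→East 4, Joliet→East 6, Irby→South 4. Service 18; fixed 67; total 85.
No other subset beats 46.

Open East only; minimum total cost 46.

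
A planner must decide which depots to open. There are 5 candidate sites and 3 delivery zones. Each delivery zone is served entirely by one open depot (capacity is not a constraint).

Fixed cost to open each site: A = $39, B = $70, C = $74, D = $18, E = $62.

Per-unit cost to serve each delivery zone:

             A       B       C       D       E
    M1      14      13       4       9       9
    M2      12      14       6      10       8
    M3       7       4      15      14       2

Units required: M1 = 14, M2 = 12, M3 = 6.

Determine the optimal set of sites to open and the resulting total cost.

For any fixed open set, each delivery zone goes to its cheapest open site; total = fixed + service.
{C, E}: M1→C 4·14=56, M2→C 6·12=72, M3→E 2·6=12. Service 140; fixed 136; total 276.
{A, C}: service 170 + fixed 113 = 283
{C}: M1→C 4·14=56, M2→C 6·12=72, M3→C 15·6=90. Service 218; fixed 74; total 292.
{A, B, C, D, E}: M1→C 4·14=56, M2→C 6·12=72, M3→E 2·6=12. Service 140; fixed 263; total 403.
No other subset beats 276.

Open C and E; minimum total cost 276.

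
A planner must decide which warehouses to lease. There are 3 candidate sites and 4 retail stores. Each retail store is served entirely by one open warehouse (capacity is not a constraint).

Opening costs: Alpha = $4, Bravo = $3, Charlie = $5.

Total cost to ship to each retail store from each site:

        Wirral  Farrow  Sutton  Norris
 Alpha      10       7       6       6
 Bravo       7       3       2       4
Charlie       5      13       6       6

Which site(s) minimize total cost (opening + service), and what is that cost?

For any fixed open set, each retail store goes to its cheapest open site; total = fixed + service.
{Bravo}: Wirral→Bravo 7, Farrow→Bravo 3, Sutton→Bravo 2, Norris→Bravo 4. Service 16; fixed 3; total 19.
{Bravo, Charlie}: service 14 + fixed 8 = 22
{Alpha, Bravo}: service 16 + fixed 7 = 23
{Alpha, Bravo, Charlie}: Wirral→Charlie 5, Farrow→Bravo 3, Sutton→Bravo 2, Norris→Bravo 4. Service 14; fixed 12; total 26.
No other subset beats 19.

Open Bravo only; minimum total cost 19.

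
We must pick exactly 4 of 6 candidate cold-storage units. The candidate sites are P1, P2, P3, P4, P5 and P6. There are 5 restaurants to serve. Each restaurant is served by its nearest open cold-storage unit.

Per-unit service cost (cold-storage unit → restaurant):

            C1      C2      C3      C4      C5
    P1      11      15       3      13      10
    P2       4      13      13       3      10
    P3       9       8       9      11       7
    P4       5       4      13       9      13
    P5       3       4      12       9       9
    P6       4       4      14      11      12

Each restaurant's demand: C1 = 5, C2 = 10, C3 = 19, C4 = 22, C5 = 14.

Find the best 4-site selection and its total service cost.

Choose P1, P2, P3 and P5; total service cost 276.

With exactly 4 open, each restaurant uses its cheapest among the chosen.
{P1, P2, P3, P5}: C1→P5 3·5=15, C2→P5 4·10=40, C3→P1 3·19=57, C4→P2 3·22=66, C5→P3 7·14=98. Service cost 276.
{P1, P2, P3, P4}: service cost 281
{P1, P2, P3, P6}: service cost 281
Among all 15 size-4 choices, {P1, P2, P3, P5} is lowest.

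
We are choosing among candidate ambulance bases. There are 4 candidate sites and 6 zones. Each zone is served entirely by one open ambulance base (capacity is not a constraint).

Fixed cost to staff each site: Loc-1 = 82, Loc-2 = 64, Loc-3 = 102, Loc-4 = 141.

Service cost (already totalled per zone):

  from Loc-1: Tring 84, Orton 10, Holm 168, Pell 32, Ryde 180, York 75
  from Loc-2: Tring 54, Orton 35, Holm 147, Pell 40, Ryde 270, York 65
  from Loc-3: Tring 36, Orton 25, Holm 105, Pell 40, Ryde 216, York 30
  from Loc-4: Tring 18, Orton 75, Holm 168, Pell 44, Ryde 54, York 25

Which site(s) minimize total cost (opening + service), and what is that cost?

Open Loc-3 and Loc-4; minimum total cost 510.

For any fixed open set, each zone goes to its cheapest open site; total = fixed + service.
{Loc-3, Loc-4}: Tring→Loc-4 18, Orton→Loc-3 25, Holm→Loc-3 105, Pell→Loc-3 40, Ryde→Loc-4 54, York→Loc-4 25. Service 267; fixed 243; total 510.
{Loc-2, Loc-4}: service 319 + fixed 205 = 524
{Loc-4}: service 384 + fixed 141 = 525
{Loc-1, Loc-2, Loc-3, Loc-4}: service 244 + fixed 389 = 633
(All 15 nonempty subsets were checked; Loc-3 and Loc-4 is lowest.)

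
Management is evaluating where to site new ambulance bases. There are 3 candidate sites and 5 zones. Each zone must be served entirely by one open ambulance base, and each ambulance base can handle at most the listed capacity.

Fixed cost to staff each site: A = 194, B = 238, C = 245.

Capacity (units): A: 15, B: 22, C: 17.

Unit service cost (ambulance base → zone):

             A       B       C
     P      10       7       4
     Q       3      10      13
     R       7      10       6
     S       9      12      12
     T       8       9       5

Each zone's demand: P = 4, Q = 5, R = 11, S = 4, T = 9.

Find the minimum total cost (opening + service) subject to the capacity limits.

Minimum total cost: 704

Open {A, B}: P→B 7·4=28, Q→B 10·5=50, R→A 7·11=77, S→A 9·4=36, T→B 9·9=81.
Loads: A carries 15/15, B carries 18/22. Service 272; fixed 432; total 704.
Next best feasible plan costs 705.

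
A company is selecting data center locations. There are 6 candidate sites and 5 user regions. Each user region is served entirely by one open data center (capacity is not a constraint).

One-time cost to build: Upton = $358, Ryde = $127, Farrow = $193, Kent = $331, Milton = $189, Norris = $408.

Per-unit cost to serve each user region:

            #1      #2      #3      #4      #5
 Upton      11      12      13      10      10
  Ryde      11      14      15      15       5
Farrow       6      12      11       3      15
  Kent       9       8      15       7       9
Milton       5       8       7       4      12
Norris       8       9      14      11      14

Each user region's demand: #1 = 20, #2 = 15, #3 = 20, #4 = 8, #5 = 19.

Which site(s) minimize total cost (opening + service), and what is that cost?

Open Ryde and Milton; minimum total cost 803.

For any fixed open set, each user region goes to its cheapest open site; total = fixed + service.
{Ryde, Milton}: #1→Milton 5·20=100, #2→Milton 8·15=120, #3→Milton 7·20=140, #4→Milton 4·8=32, #5→Ryde 5·19=95. Service 487; fixed 316; total 803.
{Milton}: service 620 + fixed 189 = 809
{Ryde, Farrow}: service 639 + fixed 320 = 959
{Upton, Ryde, Farrow, Kent, Milton, Norris}: service 479 + fixed 1606 = 2085
No other subset beats 803.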